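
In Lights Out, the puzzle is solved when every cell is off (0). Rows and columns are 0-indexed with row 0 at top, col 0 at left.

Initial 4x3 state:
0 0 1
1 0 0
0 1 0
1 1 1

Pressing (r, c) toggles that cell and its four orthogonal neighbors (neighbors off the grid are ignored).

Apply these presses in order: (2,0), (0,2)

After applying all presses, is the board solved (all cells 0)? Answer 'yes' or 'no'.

Answer: no

Derivation:
After press 1 at (2,0):
0 0 1
0 0 0
1 0 0
0 1 1

After press 2 at (0,2):
0 1 0
0 0 1
1 0 0
0 1 1

Lights still on: 5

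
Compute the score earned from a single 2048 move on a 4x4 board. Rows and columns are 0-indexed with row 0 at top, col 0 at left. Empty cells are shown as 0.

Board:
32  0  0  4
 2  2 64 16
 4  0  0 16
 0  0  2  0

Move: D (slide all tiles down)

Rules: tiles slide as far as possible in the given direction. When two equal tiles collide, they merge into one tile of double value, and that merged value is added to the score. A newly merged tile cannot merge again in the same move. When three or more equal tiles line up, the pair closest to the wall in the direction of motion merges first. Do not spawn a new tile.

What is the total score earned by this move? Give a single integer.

Answer: 32

Derivation:
Slide down:
col 0: [32, 2, 4, 0] -> [0, 32, 2, 4]  score +0 (running 0)
col 1: [0, 2, 0, 0] -> [0, 0, 0, 2]  score +0 (running 0)
col 2: [0, 64, 0, 2] -> [0, 0, 64, 2]  score +0 (running 0)
col 3: [4, 16, 16, 0] -> [0, 0, 4, 32]  score +32 (running 32)
Board after move:
 0  0  0  0
32  0  0  0
 2  0 64  4
 4  2  2 32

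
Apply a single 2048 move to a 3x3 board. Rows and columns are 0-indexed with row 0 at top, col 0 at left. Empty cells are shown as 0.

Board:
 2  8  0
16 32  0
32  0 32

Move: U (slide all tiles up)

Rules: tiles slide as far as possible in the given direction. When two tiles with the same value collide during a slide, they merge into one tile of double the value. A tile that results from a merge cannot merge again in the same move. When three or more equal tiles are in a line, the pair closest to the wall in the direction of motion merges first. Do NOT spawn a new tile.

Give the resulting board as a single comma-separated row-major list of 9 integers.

Answer: 2, 8, 32, 16, 32, 0, 32, 0, 0

Derivation:
Slide up:
col 0: [2, 16, 32] -> [2, 16, 32]
col 1: [8, 32, 0] -> [8, 32, 0]
col 2: [0, 0, 32] -> [32, 0, 0]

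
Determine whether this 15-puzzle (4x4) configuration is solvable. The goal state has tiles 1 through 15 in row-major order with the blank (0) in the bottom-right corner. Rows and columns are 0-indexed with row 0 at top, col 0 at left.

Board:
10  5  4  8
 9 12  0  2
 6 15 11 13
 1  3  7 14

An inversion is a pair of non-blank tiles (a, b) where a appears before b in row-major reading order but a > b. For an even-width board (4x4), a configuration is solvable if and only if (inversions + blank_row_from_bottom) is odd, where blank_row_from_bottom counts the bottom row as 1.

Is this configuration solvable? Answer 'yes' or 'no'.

Inversions: 47
Blank is in row 1 (0-indexed from top), which is row 3 counting from the bottom (bottom = 1).
47 + 3 = 50, which is even, so the puzzle is not solvable.

Answer: no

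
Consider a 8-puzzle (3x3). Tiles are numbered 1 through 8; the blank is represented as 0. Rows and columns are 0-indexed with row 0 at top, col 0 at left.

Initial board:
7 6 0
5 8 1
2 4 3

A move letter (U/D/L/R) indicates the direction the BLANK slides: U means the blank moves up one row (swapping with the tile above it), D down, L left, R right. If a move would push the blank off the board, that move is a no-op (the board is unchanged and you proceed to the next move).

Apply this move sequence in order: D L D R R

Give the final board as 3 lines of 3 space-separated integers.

Answer: 7 6 1
5 4 8
2 3 0

Derivation:
After move 1 (D):
7 6 1
5 8 0
2 4 3

After move 2 (L):
7 6 1
5 0 8
2 4 3

After move 3 (D):
7 6 1
5 4 8
2 0 3

After move 4 (R):
7 6 1
5 4 8
2 3 0

After move 5 (R):
7 6 1
5 4 8
2 3 0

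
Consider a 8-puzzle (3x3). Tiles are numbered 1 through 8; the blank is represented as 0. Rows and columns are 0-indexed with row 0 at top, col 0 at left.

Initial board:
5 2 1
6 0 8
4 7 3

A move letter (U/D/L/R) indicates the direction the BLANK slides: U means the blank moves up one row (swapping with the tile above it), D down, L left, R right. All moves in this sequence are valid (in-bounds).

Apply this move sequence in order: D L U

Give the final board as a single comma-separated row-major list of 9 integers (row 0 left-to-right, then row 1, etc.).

Answer: 5, 2, 1, 0, 7, 8, 6, 4, 3

Derivation:
After move 1 (D):
5 2 1
6 7 8
4 0 3

After move 2 (L):
5 2 1
6 7 8
0 4 3

After move 3 (U):
5 2 1
0 7 8
6 4 3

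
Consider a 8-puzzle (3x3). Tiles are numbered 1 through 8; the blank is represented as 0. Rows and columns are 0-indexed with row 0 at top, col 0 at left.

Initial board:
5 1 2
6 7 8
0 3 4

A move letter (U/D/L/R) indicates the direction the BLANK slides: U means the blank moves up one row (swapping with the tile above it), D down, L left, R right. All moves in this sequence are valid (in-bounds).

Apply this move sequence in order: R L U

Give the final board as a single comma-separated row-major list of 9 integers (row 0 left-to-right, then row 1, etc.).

After move 1 (R):
5 1 2
6 7 8
3 0 4

After move 2 (L):
5 1 2
6 7 8
0 3 4

After move 3 (U):
5 1 2
0 7 8
6 3 4

Answer: 5, 1, 2, 0, 7, 8, 6, 3, 4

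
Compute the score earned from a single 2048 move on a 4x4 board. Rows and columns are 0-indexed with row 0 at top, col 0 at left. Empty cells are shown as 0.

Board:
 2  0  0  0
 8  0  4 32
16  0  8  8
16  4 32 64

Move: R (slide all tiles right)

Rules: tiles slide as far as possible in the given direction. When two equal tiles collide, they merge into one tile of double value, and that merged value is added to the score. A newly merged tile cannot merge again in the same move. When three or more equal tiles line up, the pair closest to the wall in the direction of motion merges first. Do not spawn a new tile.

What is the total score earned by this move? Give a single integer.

Slide right:
row 0: [2, 0, 0, 0] -> [0, 0, 0, 2]  score +0 (running 0)
row 1: [8, 0, 4, 32] -> [0, 8, 4, 32]  score +0 (running 0)
row 2: [16, 0, 8, 8] -> [0, 0, 16, 16]  score +16 (running 16)
row 3: [16, 4, 32, 64] -> [16, 4, 32, 64]  score +0 (running 16)
Board after move:
 0  0  0  2
 0  8  4 32
 0  0 16 16
16  4 32 64

Answer: 16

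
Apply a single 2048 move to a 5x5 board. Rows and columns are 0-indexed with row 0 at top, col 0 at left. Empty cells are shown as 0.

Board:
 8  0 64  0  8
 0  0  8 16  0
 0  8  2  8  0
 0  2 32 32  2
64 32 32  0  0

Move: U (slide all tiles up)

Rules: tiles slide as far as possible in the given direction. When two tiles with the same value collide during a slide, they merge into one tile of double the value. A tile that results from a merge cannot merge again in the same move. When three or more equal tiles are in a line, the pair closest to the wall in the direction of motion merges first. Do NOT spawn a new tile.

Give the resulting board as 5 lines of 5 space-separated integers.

Answer:  8  8 64 16  8
64  2  8  8  2
 0 32  2 32  0
 0  0 64  0  0
 0  0  0  0  0

Derivation:
Slide up:
col 0: [8, 0, 0, 0, 64] -> [8, 64, 0, 0, 0]
col 1: [0, 0, 8, 2, 32] -> [8, 2, 32, 0, 0]
col 2: [64, 8, 2, 32, 32] -> [64, 8, 2, 64, 0]
col 3: [0, 16, 8, 32, 0] -> [16, 8, 32, 0, 0]
col 4: [8, 0, 0, 2, 0] -> [8, 2, 0, 0, 0]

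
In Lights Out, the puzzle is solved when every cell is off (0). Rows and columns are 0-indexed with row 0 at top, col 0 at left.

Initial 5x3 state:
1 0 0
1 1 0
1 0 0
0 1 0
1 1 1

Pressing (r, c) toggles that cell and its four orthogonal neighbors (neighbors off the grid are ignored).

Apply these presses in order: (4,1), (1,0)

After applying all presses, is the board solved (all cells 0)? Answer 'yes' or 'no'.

Answer: yes

Derivation:
After press 1 at (4,1):
1 0 0
1 1 0
1 0 0
0 0 0
0 0 0

After press 2 at (1,0):
0 0 0
0 0 0
0 0 0
0 0 0
0 0 0

Lights still on: 0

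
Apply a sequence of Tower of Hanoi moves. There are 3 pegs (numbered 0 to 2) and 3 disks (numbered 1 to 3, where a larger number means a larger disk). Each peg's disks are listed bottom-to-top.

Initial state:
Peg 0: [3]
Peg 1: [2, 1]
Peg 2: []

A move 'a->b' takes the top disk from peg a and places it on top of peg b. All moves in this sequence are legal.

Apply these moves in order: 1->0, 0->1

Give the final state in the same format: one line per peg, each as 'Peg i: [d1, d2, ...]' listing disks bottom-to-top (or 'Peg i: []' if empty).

Answer: Peg 0: [3]
Peg 1: [2, 1]
Peg 2: []

Derivation:
After move 1 (1->0):
Peg 0: [3, 1]
Peg 1: [2]
Peg 2: []

After move 2 (0->1):
Peg 0: [3]
Peg 1: [2, 1]
Peg 2: []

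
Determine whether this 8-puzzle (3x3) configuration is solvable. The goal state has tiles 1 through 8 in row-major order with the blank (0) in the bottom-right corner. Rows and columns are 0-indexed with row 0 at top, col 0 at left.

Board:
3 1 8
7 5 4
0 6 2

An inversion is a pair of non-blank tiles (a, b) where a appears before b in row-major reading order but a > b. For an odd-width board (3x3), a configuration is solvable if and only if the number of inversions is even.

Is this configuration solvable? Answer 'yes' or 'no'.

Inversions (pairs i<j in row-major order where tile[i] > tile[j] > 0): 15
15 is odd, so the puzzle is not solvable.

Answer: no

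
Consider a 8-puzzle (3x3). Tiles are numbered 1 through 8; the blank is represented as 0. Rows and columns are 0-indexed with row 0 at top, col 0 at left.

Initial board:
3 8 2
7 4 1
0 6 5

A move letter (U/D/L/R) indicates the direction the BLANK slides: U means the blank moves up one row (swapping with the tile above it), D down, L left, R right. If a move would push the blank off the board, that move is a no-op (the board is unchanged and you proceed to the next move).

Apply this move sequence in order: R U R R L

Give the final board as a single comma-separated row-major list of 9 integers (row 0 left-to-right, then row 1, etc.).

Answer: 3, 8, 2, 7, 0, 1, 6, 4, 5

Derivation:
After move 1 (R):
3 8 2
7 4 1
6 0 5

After move 2 (U):
3 8 2
7 0 1
6 4 5

After move 3 (R):
3 8 2
7 1 0
6 4 5

After move 4 (R):
3 8 2
7 1 0
6 4 5

After move 5 (L):
3 8 2
7 0 1
6 4 5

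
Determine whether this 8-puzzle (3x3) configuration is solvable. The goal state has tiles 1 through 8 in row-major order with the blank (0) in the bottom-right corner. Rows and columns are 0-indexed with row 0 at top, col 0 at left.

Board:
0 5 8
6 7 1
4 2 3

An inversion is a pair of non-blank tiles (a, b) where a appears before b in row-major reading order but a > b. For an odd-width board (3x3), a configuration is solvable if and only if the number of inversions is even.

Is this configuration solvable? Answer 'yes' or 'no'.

Inversions (pairs i<j in row-major order where tile[i] > tile[j] > 0): 20
20 is even, so the puzzle is solvable.

Answer: yes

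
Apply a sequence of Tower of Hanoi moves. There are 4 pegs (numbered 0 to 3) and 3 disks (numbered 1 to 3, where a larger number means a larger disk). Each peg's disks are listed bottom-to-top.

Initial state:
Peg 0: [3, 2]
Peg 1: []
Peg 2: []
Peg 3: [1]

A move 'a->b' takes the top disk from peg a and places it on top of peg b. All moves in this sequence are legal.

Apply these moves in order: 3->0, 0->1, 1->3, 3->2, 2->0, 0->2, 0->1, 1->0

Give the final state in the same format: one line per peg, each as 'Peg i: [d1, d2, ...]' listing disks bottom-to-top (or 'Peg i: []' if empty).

After move 1 (3->0):
Peg 0: [3, 2, 1]
Peg 1: []
Peg 2: []
Peg 3: []

After move 2 (0->1):
Peg 0: [3, 2]
Peg 1: [1]
Peg 2: []
Peg 3: []

After move 3 (1->3):
Peg 0: [3, 2]
Peg 1: []
Peg 2: []
Peg 3: [1]

After move 4 (3->2):
Peg 0: [3, 2]
Peg 1: []
Peg 2: [1]
Peg 3: []

After move 5 (2->0):
Peg 0: [3, 2, 1]
Peg 1: []
Peg 2: []
Peg 3: []

After move 6 (0->2):
Peg 0: [3, 2]
Peg 1: []
Peg 2: [1]
Peg 3: []

After move 7 (0->1):
Peg 0: [3]
Peg 1: [2]
Peg 2: [1]
Peg 3: []

After move 8 (1->0):
Peg 0: [3, 2]
Peg 1: []
Peg 2: [1]
Peg 3: []

Answer: Peg 0: [3, 2]
Peg 1: []
Peg 2: [1]
Peg 3: []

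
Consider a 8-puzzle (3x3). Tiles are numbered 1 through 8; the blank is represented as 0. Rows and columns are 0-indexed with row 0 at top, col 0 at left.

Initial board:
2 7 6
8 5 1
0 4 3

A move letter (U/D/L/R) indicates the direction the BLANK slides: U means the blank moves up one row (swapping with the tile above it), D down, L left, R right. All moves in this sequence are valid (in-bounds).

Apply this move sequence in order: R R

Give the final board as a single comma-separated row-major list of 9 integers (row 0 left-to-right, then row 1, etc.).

After move 1 (R):
2 7 6
8 5 1
4 0 3

After move 2 (R):
2 7 6
8 5 1
4 3 0

Answer: 2, 7, 6, 8, 5, 1, 4, 3, 0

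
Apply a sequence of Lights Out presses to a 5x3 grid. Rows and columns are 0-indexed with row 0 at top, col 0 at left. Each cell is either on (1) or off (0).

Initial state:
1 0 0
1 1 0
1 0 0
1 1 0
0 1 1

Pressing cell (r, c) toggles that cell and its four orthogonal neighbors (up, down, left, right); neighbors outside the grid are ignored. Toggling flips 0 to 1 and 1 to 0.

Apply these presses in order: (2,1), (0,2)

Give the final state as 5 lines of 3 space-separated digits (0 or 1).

Answer: 1 1 1
1 0 1
0 1 1
1 0 0
0 1 1

Derivation:
After press 1 at (2,1):
1 0 0
1 0 0
0 1 1
1 0 0
0 1 1

After press 2 at (0,2):
1 1 1
1 0 1
0 1 1
1 0 0
0 1 1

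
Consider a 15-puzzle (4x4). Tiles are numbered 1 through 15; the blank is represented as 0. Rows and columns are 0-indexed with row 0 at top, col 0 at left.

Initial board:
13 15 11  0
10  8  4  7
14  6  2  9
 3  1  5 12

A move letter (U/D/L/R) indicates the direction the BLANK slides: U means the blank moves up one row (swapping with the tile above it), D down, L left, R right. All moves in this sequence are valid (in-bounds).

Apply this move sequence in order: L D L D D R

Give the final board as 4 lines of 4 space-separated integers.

After move 1 (L):
13 15  0 11
10  8  4  7
14  6  2  9
 3  1  5 12

After move 2 (D):
13 15  4 11
10  8  0  7
14  6  2  9
 3  1  5 12

After move 3 (L):
13 15  4 11
10  0  8  7
14  6  2  9
 3  1  5 12

After move 4 (D):
13 15  4 11
10  6  8  7
14  0  2  9
 3  1  5 12

After move 5 (D):
13 15  4 11
10  6  8  7
14  1  2  9
 3  0  5 12

After move 6 (R):
13 15  4 11
10  6  8  7
14  1  2  9
 3  5  0 12

Answer: 13 15  4 11
10  6  8  7
14  1  2  9
 3  5  0 12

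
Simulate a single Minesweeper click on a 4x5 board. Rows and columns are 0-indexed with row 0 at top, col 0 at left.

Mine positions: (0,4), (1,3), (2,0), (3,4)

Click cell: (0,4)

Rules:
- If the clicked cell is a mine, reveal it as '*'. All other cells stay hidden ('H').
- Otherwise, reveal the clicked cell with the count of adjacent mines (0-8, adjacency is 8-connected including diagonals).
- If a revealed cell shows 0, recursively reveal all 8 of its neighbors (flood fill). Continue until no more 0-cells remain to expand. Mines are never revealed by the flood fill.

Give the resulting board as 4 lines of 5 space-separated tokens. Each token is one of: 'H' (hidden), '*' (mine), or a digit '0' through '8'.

H H H H *
H H H H H
H H H H H
H H H H H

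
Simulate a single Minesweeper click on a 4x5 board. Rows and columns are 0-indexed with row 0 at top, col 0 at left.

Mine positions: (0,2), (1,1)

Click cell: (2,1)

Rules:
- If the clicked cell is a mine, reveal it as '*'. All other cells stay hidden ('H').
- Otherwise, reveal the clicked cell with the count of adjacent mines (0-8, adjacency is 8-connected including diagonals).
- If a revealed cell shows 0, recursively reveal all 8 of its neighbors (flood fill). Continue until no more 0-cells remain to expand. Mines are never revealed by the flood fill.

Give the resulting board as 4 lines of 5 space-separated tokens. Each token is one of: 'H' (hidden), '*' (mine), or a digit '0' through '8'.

H H H H H
H H H H H
H 1 H H H
H H H H H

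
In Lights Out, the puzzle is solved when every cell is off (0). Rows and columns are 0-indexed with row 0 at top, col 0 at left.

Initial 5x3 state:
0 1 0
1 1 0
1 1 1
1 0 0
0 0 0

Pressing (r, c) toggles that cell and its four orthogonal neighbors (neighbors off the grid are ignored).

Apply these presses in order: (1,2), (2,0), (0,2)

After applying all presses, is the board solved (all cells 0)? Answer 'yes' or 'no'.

After press 1 at (1,2):
0 1 1
1 0 1
1 1 0
1 0 0
0 0 0

After press 2 at (2,0):
0 1 1
0 0 1
0 0 0
0 0 0
0 0 0

After press 3 at (0,2):
0 0 0
0 0 0
0 0 0
0 0 0
0 0 0

Lights still on: 0

Answer: yes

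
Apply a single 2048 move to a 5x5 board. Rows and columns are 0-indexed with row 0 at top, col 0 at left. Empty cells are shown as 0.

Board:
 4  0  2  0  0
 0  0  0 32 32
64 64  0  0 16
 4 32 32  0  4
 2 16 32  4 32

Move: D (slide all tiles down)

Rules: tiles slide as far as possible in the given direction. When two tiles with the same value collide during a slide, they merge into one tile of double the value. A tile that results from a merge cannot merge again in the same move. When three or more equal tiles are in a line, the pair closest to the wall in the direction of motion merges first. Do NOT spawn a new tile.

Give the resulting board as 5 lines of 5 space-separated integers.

Answer:  0  0  0  0  0
 4  0  0  0 32
64 64  0  0 16
 4 32  2 32  4
 2 16 64  4 32

Derivation:
Slide down:
col 0: [4, 0, 64, 4, 2] -> [0, 4, 64, 4, 2]
col 1: [0, 0, 64, 32, 16] -> [0, 0, 64, 32, 16]
col 2: [2, 0, 0, 32, 32] -> [0, 0, 0, 2, 64]
col 3: [0, 32, 0, 0, 4] -> [0, 0, 0, 32, 4]
col 4: [0, 32, 16, 4, 32] -> [0, 32, 16, 4, 32]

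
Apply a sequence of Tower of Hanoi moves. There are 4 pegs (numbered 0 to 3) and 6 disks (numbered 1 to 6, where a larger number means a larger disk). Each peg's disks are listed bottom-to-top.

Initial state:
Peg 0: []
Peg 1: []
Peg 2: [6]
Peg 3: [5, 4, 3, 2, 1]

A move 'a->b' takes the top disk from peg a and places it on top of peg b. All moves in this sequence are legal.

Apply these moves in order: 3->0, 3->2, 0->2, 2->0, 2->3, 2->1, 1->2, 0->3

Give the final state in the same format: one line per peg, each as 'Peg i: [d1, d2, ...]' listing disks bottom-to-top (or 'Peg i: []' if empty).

After move 1 (3->0):
Peg 0: [1]
Peg 1: []
Peg 2: [6]
Peg 3: [5, 4, 3, 2]

After move 2 (3->2):
Peg 0: [1]
Peg 1: []
Peg 2: [6, 2]
Peg 3: [5, 4, 3]

After move 3 (0->2):
Peg 0: []
Peg 1: []
Peg 2: [6, 2, 1]
Peg 3: [5, 4, 3]

After move 4 (2->0):
Peg 0: [1]
Peg 1: []
Peg 2: [6, 2]
Peg 3: [5, 4, 3]

After move 5 (2->3):
Peg 0: [1]
Peg 1: []
Peg 2: [6]
Peg 3: [5, 4, 3, 2]

After move 6 (2->1):
Peg 0: [1]
Peg 1: [6]
Peg 2: []
Peg 3: [5, 4, 3, 2]

After move 7 (1->2):
Peg 0: [1]
Peg 1: []
Peg 2: [6]
Peg 3: [5, 4, 3, 2]

After move 8 (0->3):
Peg 0: []
Peg 1: []
Peg 2: [6]
Peg 3: [5, 4, 3, 2, 1]

Answer: Peg 0: []
Peg 1: []
Peg 2: [6]
Peg 3: [5, 4, 3, 2, 1]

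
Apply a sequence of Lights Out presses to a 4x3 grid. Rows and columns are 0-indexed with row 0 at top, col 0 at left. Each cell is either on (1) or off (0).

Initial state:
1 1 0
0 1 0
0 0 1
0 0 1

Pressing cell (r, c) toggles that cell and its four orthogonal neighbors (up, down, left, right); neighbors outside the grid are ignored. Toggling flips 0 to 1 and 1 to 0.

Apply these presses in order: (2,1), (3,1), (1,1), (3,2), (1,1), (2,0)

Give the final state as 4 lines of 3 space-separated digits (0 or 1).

After press 1 at (2,1):
1 1 0
0 0 0
1 1 0
0 1 1

After press 2 at (3,1):
1 1 0
0 0 0
1 0 0
1 0 0

After press 3 at (1,1):
1 0 0
1 1 1
1 1 0
1 0 0

After press 4 at (3,2):
1 0 0
1 1 1
1 1 1
1 1 1

After press 5 at (1,1):
1 1 0
0 0 0
1 0 1
1 1 1

After press 6 at (2,0):
1 1 0
1 0 0
0 1 1
0 1 1

Answer: 1 1 0
1 0 0
0 1 1
0 1 1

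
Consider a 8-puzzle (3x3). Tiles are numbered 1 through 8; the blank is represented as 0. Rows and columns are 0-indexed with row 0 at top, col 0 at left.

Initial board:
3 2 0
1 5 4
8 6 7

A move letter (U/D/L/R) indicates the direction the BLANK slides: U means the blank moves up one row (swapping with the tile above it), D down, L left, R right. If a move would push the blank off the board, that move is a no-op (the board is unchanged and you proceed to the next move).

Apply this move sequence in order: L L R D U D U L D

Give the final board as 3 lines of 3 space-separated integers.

Answer: 1 3 2
0 5 4
8 6 7

Derivation:
After move 1 (L):
3 0 2
1 5 4
8 6 7

After move 2 (L):
0 3 2
1 5 4
8 6 7

After move 3 (R):
3 0 2
1 5 4
8 6 7

After move 4 (D):
3 5 2
1 0 4
8 6 7

After move 5 (U):
3 0 2
1 5 4
8 6 7

After move 6 (D):
3 5 2
1 0 4
8 6 7

After move 7 (U):
3 0 2
1 5 4
8 6 7

After move 8 (L):
0 3 2
1 5 4
8 6 7

After move 9 (D):
1 3 2
0 5 4
8 6 7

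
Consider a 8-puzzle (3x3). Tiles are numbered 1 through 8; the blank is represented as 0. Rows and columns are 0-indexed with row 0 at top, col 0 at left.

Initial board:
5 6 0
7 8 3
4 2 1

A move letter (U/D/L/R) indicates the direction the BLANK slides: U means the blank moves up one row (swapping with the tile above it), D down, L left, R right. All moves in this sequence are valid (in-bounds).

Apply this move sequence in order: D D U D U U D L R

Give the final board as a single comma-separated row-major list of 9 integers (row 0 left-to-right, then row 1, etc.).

After move 1 (D):
5 6 3
7 8 0
4 2 1

After move 2 (D):
5 6 3
7 8 1
4 2 0

After move 3 (U):
5 6 3
7 8 0
4 2 1

After move 4 (D):
5 6 3
7 8 1
4 2 0

After move 5 (U):
5 6 3
7 8 0
4 2 1

After move 6 (U):
5 6 0
7 8 3
4 2 1

After move 7 (D):
5 6 3
7 8 0
4 2 1

After move 8 (L):
5 6 3
7 0 8
4 2 1

After move 9 (R):
5 6 3
7 8 0
4 2 1

Answer: 5, 6, 3, 7, 8, 0, 4, 2, 1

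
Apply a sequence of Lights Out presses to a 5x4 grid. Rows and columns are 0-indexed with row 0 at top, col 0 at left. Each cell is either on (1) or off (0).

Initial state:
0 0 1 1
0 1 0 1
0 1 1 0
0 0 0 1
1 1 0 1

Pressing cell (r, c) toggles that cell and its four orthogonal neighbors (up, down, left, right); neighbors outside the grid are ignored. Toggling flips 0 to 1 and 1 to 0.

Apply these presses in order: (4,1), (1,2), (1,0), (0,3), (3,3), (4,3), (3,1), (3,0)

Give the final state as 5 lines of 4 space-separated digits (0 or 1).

Answer: 1 0 1 0
1 1 1 1
0 0 0 1
0 1 0 1
1 1 0 1

Derivation:
After press 1 at (4,1):
0 0 1 1
0 1 0 1
0 1 1 0
0 1 0 1
0 0 1 1

After press 2 at (1,2):
0 0 0 1
0 0 1 0
0 1 0 0
0 1 0 1
0 0 1 1

After press 3 at (1,0):
1 0 0 1
1 1 1 0
1 1 0 0
0 1 0 1
0 0 1 1

After press 4 at (0,3):
1 0 1 0
1 1 1 1
1 1 0 0
0 1 0 1
0 0 1 1

After press 5 at (3,3):
1 0 1 0
1 1 1 1
1 1 0 1
0 1 1 0
0 0 1 0

After press 6 at (4,3):
1 0 1 0
1 1 1 1
1 1 0 1
0 1 1 1
0 0 0 1

After press 7 at (3,1):
1 0 1 0
1 1 1 1
1 0 0 1
1 0 0 1
0 1 0 1

After press 8 at (3,0):
1 0 1 0
1 1 1 1
0 0 0 1
0 1 0 1
1 1 0 1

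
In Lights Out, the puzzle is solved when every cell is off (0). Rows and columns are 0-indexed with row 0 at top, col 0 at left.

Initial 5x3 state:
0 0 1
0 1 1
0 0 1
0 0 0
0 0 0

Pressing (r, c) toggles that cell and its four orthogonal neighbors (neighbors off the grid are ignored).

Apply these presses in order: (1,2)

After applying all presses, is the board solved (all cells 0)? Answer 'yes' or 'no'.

Answer: yes

Derivation:
After press 1 at (1,2):
0 0 0
0 0 0
0 0 0
0 0 0
0 0 0

Lights still on: 0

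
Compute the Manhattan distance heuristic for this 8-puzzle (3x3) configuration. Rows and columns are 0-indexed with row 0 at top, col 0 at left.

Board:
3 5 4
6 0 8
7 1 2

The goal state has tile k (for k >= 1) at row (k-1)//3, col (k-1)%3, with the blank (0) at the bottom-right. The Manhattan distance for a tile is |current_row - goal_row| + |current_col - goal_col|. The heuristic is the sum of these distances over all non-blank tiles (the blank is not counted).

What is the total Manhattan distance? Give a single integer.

Answer: 16

Derivation:
Tile 3: at (0,0), goal (0,2), distance |0-0|+|0-2| = 2
Tile 5: at (0,1), goal (1,1), distance |0-1|+|1-1| = 1
Tile 4: at (0,2), goal (1,0), distance |0-1|+|2-0| = 3
Tile 6: at (1,0), goal (1,2), distance |1-1|+|0-2| = 2
Tile 8: at (1,2), goal (2,1), distance |1-2|+|2-1| = 2
Tile 7: at (2,0), goal (2,0), distance |2-2|+|0-0| = 0
Tile 1: at (2,1), goal (0,0), distance |2-0|+|1-0| = 3
Tile 2: at (2,2), goal (0,1), distance |2-0|+|2-1| = 3
Sum: 2 + 1 + 3 + 2 + 2 + 0 + 3 + 3 = 16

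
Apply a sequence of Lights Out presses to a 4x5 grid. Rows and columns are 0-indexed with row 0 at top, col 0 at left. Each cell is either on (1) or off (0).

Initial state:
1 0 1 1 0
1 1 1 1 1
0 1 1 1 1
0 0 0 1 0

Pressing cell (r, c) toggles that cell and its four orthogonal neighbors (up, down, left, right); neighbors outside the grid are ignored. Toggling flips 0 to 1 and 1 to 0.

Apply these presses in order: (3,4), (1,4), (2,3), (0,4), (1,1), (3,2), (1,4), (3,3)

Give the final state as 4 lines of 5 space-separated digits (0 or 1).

After press 1 at (3,4):
1 0 1 1 0
1 1 1 1 1
0 1 1 1 0
0 0 0 0 1

After press 2 at (1,4):
1 0 1 1 1
1 1 1 0 0
0 1 1 1 1
0 0 0 0 1

After press 3 at (2,3):
1 0 1 1 1
1 1 1 1 0
0 1 0 0 0
0 0 0 1 1

After press 4 at (0,4):
1 0 1 0 0
1 1 1 1 1
0 1 0 0 0
0 0 0 1 1

After press 5 at (1,1):
1 1 1 0 0
0 0 0 1 1
0 0 0 0 0
0 0 0 1 1

After press 6 at (3,2):
1 1 1 0 0
0 0 0 1 1
0 0 1 0 0
0 1 1 0 1

After press 7 at (1,4):
1 1 1 0 1
0 0 0 0 0
0 0 1 0 1
0 1 1 0 1

After press 8 at (3,3):
1 1 1 0 1
0 0 0 0 0
0 0 1 1 1
0 1 0 1 0

Answer: 1 1 1 0 1
0 0 0 0 0
0 0 1 1 1
0 1 0 1 0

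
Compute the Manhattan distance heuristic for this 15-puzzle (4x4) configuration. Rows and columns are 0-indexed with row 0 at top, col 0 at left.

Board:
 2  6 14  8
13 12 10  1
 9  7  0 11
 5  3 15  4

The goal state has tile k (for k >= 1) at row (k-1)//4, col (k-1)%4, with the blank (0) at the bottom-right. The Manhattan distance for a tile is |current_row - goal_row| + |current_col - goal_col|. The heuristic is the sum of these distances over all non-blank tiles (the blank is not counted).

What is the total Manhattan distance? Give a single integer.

Tile 2: at (0,0), goal (0,1), distance |0-0|+|0-1| = 1
Tile 6: at (0,1), goal (1,1), distance |0-1|+|1-1| = 1
Tile 14: at (0,2), goal (3,1), distance |0-3|+|2-1| = 4
Tile 8: at (0,3), goal (1,3), distance |0-1|+|3-3| = 1
Tile 13: at (1,0), goal (3,0), distance |1-3|+|0-0| = 2
Tile 12: at (1,1), goal (2,3), distance |1-2|+|1-3| = 3
Tile 10: at (1,2), goal (2,1), distance |1-2|+|2-1| = 2
Tile 1: at (1,3), goal (0,0), distance |1-0|+|3-0| = 4
Tile 9: at (2,0), goal (2,0), distance |2-2|+|0-0| = 0
Tile 7: at (2,1), goal (1,2), distance |2-1|+|1-2| = 2
Tile 11: at (2,3), goal (2,2), distance |2-2|+|3-2| = 1
Tile 5: at (3,0), goal (1,0), distance |3-1|+|0-0| = 2
Tile 3: at (3,1), goal (0,2), distance |3-0|+|1-2| = 4
Tile 15: at (3,2), goal (3,2), distance |3-3|+|2-2| = 0
Tile 4: at (3,3), goal (0,3), distance |3-0|+|3-3| = 3
Sum: 1 + 1 + 4 + 1 + 2 + 3 + 2 + 4 + 0 + 2 + 1 + 2 + 4 + 0 + 3 = 30

Answer: 30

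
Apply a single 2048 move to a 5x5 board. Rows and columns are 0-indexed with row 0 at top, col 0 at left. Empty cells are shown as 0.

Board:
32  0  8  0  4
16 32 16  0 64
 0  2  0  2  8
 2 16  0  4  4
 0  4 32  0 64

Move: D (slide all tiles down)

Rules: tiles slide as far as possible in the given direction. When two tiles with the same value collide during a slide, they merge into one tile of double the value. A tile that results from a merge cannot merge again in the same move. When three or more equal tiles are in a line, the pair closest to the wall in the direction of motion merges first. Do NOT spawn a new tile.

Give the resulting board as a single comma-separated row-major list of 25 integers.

Answer: 0, 0, 0, 0, 4, 0, 32, 0, 0, 64, 32, 2, 8, 0, 8, 16, 16, 16, 2, 4, 2, 4, 32, 4, 64

Derivation:
Slide down:
col 0: [32, 16, 0, 2, 0] -> [0, 0, 32, 16, 2]
col 1: [0, 32, 2, 16, 4] -> [0, 32, 2, 16, 4]
col 2: [8, 16, 0, 0, 32] -> [0, 0, 8, 16, 32]
col 3: [0, 0, 2, 4, 0] -> [0, 0, 0, 2, 4]
col 4: [4, 64, 8, 4, 64] -> [4, 64, 8, 4, 64]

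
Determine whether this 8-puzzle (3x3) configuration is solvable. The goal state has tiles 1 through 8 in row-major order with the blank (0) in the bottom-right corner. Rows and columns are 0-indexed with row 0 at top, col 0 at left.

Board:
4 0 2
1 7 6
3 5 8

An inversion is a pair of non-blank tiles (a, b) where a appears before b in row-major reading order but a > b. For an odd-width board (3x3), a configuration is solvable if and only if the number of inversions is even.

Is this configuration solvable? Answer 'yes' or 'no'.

Answer: no

Derivation:
Inversions (pairs i<j in row-major order where tile[i] > tile[j] > 0): 9
9 is odd, so the puzzle is not solvable.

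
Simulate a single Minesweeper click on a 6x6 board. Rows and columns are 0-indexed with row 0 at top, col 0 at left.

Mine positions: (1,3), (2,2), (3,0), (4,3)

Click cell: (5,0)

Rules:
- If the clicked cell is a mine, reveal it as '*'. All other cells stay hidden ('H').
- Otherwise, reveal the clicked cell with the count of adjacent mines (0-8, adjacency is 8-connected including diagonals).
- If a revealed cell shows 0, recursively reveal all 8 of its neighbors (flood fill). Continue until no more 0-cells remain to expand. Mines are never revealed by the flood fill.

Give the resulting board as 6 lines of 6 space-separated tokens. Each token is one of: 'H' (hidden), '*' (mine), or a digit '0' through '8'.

H H H H H H
H H H H H H
H H H H H H
H H H H H H
1 1 1 H H H
0 0 1 H H H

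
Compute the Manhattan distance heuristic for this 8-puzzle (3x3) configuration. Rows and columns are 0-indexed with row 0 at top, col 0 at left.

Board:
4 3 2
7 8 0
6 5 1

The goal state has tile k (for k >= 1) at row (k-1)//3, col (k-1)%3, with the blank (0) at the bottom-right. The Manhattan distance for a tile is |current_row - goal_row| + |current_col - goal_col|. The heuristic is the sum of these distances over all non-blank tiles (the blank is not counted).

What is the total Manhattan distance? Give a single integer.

Answer: 13

Derivation:
Tile 4: (0,0)->(1,0) = 1
Tile 3: (0,1)->(0,2) = 1
Tile 2: (0,2)->(0,1) = 1
Tile 7: (1,0)->(2,0) = 1
Tile 8: (1,1)->(2,1) = 1
Tile 6: (2,0)->(1,2) = 3
Tile 5: (2,1)->(1,1) = 1
Tile 1: (2,2)->(0,0) = 4
Sum: 1 + 1 + 1 + 1 + 1 + 3 + 1 + 4 = 13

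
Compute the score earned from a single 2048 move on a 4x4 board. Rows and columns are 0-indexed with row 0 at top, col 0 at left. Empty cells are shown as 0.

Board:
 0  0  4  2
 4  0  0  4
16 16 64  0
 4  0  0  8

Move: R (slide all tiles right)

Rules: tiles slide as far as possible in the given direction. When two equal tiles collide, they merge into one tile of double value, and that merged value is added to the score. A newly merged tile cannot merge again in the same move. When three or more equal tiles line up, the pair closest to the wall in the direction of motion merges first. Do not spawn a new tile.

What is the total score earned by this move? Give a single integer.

Slide right:
row 0: [0, 0, 4, 2] -> [0, 0, 4, 2]  score +0 (running 0)
row 1: [4, 0, 0, 4] -> [0, 0, 0, 8]  score +8 (running 8)
row 2: [16, 16, 64, 0] -> [0, 0, 32, 64]  score +32 (running 40)
row 3: [4, 0, 0, 8] -> [0, 0, 4, 8]  score +0 (running 40)
Board after move:
 0  0  4  2
 0  0  0  8
 0  0 32 64
 0  0  4  8

Answer: 40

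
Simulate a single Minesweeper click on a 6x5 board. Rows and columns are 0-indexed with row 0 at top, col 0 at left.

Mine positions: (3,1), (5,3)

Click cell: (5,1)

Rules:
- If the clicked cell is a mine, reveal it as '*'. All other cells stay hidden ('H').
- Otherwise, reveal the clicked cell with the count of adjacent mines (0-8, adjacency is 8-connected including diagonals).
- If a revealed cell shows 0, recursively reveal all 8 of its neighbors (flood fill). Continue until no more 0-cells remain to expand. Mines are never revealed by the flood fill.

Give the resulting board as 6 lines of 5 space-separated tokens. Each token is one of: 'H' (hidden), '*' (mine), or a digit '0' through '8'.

H H H H H
H H H H H
H H H H H
H H H H H
1 1 2 H H
0 0 1 H H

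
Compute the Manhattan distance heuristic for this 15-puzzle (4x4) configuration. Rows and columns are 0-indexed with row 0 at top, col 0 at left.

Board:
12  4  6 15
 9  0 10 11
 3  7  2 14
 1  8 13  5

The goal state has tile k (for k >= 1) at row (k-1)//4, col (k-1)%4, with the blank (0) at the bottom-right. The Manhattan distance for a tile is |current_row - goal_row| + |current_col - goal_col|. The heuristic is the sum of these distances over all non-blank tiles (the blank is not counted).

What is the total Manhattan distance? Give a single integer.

Tile 12: at (0,0), goal (2,3), distance |0-2|+|0-3| = 5
Tile 4: at (0,1), goal (0,3), distance |0-0|+|1-3| = 2
Tile 6: at (0,2), goal (1,1), distance |0-1|+|2-1| = 2
Tile 15: at (0,3), goal (3,2), distance |0-3|+|3-2| = 4
Tile 9: at (1,0), goal (2,0), distance |1-2|+|0-0| = 1
Tile 10: at (1,2), goal (2,1), distance |1-2|+|2-1| = 2
Tile 11: at (1,3), goal (2,2), distance |1-2|+|3-2| = 2
Tile 3: at (2,0), goal (0,2), distance |2-0|+|0-2| = 4
Tile 7: at (2,1), goal (1,2), distance |2-1|+|1-2| = 2
Tile 2: at (2,2), goal (0,1), distance |2-0|+|2-1| = 3
Tile 14: at (2,3), goal (3,1), distance |2-3|+|3-1| = 3
Tile 1: at (3,0), goal (0,0), distance |3-0|+|0-0| = 3
Tile 8: at (3,1), goal (1,3), distance |3-1|+|1-3| = 4
Tile 13: at (3,2), goal (3,0), distance |3-3|+|2-0| = 2
Tile 5: at (3,3), goal (1,0), distance |3-1|+|3-0| = 5
Sum: 5 + 2 + 2 + 4 + 1 + 2 + 2 + 4 + 2 + 3 + 3 + 3 + 4 + 2 + 5 = 44

Answer: 44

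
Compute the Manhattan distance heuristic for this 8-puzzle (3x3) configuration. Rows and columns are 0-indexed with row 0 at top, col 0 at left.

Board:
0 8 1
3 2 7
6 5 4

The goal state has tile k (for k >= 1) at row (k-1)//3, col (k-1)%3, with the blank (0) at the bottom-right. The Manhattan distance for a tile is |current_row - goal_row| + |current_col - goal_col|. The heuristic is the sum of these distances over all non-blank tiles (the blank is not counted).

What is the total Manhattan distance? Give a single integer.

Tile 8: (0,1)->(2,1) = 2
Tile 1: (0,2)->(0,0) = 2
Tile 3: (1,0)->(0,2) = 3
Tile 2: (1,1)->(0,1) = 1
Tile 7: (1,2)->(2,0) = 3
Tile 6: (2,0)->(1,2) = 3
Tile 5: (2,1)->(1,1) = 1
Tile 4: (2,2)->(1,0) = 3
Sum: 2 + 2 + 3 + 1 + 3 + 3 + 1 + 3 = 18

Answer: 18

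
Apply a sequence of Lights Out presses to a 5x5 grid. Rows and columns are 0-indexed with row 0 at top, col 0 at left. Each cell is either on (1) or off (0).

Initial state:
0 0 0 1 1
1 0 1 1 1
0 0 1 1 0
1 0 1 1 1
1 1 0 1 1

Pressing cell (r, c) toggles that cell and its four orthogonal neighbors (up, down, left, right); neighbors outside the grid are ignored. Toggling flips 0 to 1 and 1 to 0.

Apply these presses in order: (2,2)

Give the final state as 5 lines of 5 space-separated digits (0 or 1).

Answer: 0 0 0 1 1
1 0 0 1 1
0 1 0 0 0
1 0 0 1 1
1 1 0 1 1

Derivation:
After press 1 at (2,2):
0 0 0 1 1
1 0 0 1 1
0 1 0 0 0
1 0 0 1 1
1 1 0 1 1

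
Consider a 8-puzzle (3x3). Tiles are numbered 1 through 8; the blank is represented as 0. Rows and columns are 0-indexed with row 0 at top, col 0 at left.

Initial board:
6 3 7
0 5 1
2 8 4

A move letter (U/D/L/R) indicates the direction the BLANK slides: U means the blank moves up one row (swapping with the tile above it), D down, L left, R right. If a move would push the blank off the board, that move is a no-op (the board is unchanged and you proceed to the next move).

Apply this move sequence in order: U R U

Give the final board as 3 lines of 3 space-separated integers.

After move 1 (U):
0 3 7
6 5 1
2 8 4

After move 2 (R):
3 0 7
6 5 1
2 8 4

After move 3 (U):
3 0 7
6 5 1
2 8 4

Answer: 3 0 7
6 5 1
2 8 4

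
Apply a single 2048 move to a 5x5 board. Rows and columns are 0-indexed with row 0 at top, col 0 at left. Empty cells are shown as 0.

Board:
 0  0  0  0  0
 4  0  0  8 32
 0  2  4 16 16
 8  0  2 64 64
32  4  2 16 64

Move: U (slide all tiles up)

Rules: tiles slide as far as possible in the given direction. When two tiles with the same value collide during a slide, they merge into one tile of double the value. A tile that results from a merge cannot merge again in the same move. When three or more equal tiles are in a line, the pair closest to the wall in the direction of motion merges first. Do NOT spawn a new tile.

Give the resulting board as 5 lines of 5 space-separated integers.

Slide up:
col 0: [0, 4, 0, 8, 32] -> [4, 8, 32, 0, 0]
col 1: [0, 0, 2, 0, 4] -> [2, 4, 0, 0, 0]
col 2: [0, 0, 4, 2, 2] -> [4, 4, 0, 0, 0]
col 3: [0, 8, 16, 64, 16] -> [8, 16, 64, 16, 0]
col 4: [0, 32, 16, 64, 64] -> [32, 16, 128, 0, 0]

Answer:   4   2   4   8  32
  8   4   4  16  16
 32   0   0  64 128
  0   0   0  16   0
  0   0   0   0   0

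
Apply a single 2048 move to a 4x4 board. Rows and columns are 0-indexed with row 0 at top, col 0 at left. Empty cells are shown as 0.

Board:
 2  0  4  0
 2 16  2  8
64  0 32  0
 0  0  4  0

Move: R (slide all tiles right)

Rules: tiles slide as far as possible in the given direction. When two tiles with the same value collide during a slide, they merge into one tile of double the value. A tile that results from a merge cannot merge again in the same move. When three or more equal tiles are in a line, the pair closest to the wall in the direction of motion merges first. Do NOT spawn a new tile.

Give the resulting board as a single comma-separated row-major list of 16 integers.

Slide right:
row 0: [2, 0, 4, 0] -> [0, 0, 2, 4]
row 1: [2, 16, 2, 8] -> [2, 16, 2, 8]
row 2: [64, 0, 32, 0] -> [0, 0, 64, 32]
row 3: [0, 0, 4, 0] -> [0, 0, 0, 4]

Answer: 0, 0, 2, 4, 2, 16, 2, 8, 0, 0, 64, 32, 0, 0, 0, 4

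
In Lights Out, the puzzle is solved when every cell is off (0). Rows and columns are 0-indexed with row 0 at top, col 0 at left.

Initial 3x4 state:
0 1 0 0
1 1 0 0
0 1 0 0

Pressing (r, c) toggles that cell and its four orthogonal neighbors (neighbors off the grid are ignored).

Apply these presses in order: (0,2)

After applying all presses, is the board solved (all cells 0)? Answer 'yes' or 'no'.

Answer: no

Derivation:
After press 1 at (0,2):
0 0 1 1
1 1 1 0
0 1 0 0

Lights still on: 6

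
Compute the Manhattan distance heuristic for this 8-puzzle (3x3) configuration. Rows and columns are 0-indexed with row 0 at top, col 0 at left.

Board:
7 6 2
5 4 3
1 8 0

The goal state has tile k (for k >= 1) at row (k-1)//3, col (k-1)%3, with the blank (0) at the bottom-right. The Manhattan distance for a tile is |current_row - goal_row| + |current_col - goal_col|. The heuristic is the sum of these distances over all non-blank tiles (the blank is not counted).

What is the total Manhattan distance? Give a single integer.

Answer: 10

Derivation:
Tile 7: (0,0)->(2,0) = 2
Tile 6: (0,1)->(1,2) = 2
Tile 2: (0,2)->(0,1) = 1
Tile 5: (1,0)->(1,1) = 1
Tile 4: (1,1)->(1,0) = 1
Tile 3: (1,2)->(0,2) = 1
Tile 1: (2,0)->(0,0) = 2
Tile 8: (2,1)->(2,1) = 0
Sum: 2 + 2 + 1 + 1 + 1 + 1 + 2 + 0 = 10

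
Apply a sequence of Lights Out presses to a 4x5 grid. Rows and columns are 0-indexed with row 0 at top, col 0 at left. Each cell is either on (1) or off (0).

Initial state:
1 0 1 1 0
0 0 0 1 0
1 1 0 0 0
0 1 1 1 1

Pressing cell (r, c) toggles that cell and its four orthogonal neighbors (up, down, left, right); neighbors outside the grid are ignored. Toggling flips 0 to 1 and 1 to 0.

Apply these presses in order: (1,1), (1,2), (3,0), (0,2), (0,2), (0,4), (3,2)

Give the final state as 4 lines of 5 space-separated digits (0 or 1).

Answer: 1 1 0 0 1
1 0 0 0 1
0 0 0 0 0
1 1 0 0 1

Derivation:
After press 1 at (1,1):
1 1 1 1 0
1 1 1 1 0
1 0 0 0 0
0 1 1 1 1

After press 2 at (1,2):
1 1 0 1 0
1 0 0 0 0
1 0 1 0 0
0 1 1 1 1

After press 3 at (3,0):
1 1 0 1 0
1 0 0 0 0
0 0 1 0 0
1 0 1 1 1

After press 4 at (0,2):
1 0 1 0 0
1 0 1 0 0
0 0 1 0 0
1 0 1 1 1

After press 5 at (0,2):
1 1 0 1 0
1 0 0 0 0
0 0 1 0 0
1 0 1 1 1

After press 6 at (0,4):
1 1 0 0 1
1 0 0 0 1
0 0 1 0 0
1 0 1 1 1

After press 7 at (3,2):
1 1 0 0 1
1 0 0 0 1
0 0 0 0 0
1 1 0 0 1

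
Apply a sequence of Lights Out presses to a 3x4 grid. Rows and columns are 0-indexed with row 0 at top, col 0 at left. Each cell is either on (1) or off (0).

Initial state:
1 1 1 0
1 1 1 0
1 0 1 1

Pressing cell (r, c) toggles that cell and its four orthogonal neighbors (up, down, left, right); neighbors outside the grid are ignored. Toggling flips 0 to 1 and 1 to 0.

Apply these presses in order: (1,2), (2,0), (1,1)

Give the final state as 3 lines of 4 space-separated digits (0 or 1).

Answer: 1 0 0 0
1 1 1 1
0 0 0 1

Derivation:
After press 1 at (1,2):
1 1 0 0
1 0 0 1
1 0 0 1

After press 2 at (2,0):
1 1 0 0
0 0 0 1
0 1 0 1

After press 3 at (1,1):
1 0 0 0
1 1 1 1
0 0 0 1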